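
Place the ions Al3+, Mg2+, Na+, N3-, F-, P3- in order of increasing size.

Work out protons and electrons: Al3+ has 10 e⁻ (Z=13), Mg2+ has 10 e⁻ (Z=12), Na+ has 10 e⁻ (Z=11), F- has 10 e⁻ (Z=9), N3- has 10 e⁻ (Z=7), P3- has 18 e⁻ (Z=15). Al3+ < Mg2+ (both 10 e⁻, Z=13>12); Mg2+ < Na+ (isoelectronic, higher Z=12 is smaller); Na+ < F- (both 10 e⁻, Z=11>9); F- < N3- (both 10 e⁻, Z=9>7); N3- < P3- (same group, 1 shell fewer).

Al3+ < Mg2+ < Na+ < F- < N3- < P3-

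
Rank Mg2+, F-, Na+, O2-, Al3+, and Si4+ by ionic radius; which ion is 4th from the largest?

These species are isoelectronic with 10 electrons. The only difference is the number of protons: Si4+ (Z=14), Al3+ (Z=13), Mg2+ (Z=12), Na+ (Z=11), F- (Z=9), O2- (Z=8). The strongest nuclear pull (Si4+) gives the smallest ion.
Ordering: Si4+ < Al3+ < Mg2+ < Na+ < F- < O2-. The 4th largest is Mg2+.

Mg2+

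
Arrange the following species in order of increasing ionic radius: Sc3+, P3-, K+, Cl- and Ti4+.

Isoelectronic series (18 e⁻ each). Size is set by nuclear charge: more protons means a smaller ion. Ti4+ (Z=22), Sc3+ (Z=21), K+ (Z=19), Cl- (Z=17), P3- (Z=15).

Ti4+ < Sc3+ < K+ < Cl- < P3-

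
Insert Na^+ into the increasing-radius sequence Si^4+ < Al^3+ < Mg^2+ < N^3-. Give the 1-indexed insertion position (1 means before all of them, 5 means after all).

Isoelectronic series (10 e⁻ each). Size is set by nuclear charge: more protons means a smaller ion. Si^4+ (Z=14), Al^3+ (Z=13), Mg^2+ (Z=12), Na^+ (Z=11), N^3- (Z=7).
Putting Na^+ in gives Si^4+ < Al^3+ < Mg^2+ < Na^+ < N^3-; it lands at slot 4.

4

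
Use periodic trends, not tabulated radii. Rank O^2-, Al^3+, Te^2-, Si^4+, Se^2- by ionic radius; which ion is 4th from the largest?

Al^3+

Electron counts and nuclear charges: Si^4+ has 10 e⁻ (Z=14), Al^3+ has 10 e⁻ (Z=13), O^2- has 10 e⁻ (Z=8), Se^2- has 36 e⁻ (Z=34), Te^2- has 54 e⁻ (Z=52). Si^4+ < Al^3+ (both 10 e⁻, Z=14>13); Al^3+ < O^2- (both 10 e⁻, Z=13>8); O^2- < Se^2- (same group, period 2 vs 4); Se^2- < Te^2- (same group, period 4 vs 5).
So the order is Si^4+ < Al^3+ < O^2- < Se^2- < Te^2-; the 4th-largest ion is Al^3+.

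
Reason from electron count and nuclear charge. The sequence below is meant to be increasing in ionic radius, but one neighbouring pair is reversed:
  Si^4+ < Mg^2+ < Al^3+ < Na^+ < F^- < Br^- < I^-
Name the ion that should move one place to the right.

Mg^2+

The pair Mg^2+, Al^3+ is the wrong way round — they are isoelectronic (10 e⁻) and Al has more protons than Mg (13 vs 12), making Al^3+ smaller. All other adjacent pairs agree with periodic trends, so Mg^2+ is the misplaced ion.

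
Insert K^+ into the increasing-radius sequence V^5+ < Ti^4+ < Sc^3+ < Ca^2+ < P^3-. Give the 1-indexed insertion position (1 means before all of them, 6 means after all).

5

All of these have 18 electrons (isoelectronic). With the same electron cloud, the ion with the most protons pulls it in tightest. Nuclear charges: V^5+ (Z=23), Ti^4+ (Z=22), Sc^3+ (Z=21), Ca^2+ (Z=20), K^+ (Z=19), P^3- (Z=15). Highest Z is smallest.
Putting K^+ in gives V^5+ < Ti^4+ < Sc^3+ < Ca^2+ < K^+ < P^3-; it lands at slot 5.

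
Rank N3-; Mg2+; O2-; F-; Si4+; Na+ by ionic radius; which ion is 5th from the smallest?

O2-

Each ion has 10 electrons. The ranking follows nuclear charge in reverse — greater Z gives a smaller radius. Si4+ (Z=14), Mg2+ (Z=12), Na+ (Z=11), F- (Z=9), O2- (Z=8), N3- (Z=7).
So the order is Si4+ < Mg2+ < Na+ < F- < O2- < N3-; the 5th-smallest ion is O2-.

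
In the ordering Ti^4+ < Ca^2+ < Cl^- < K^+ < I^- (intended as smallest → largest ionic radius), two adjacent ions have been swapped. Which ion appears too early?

Cl^-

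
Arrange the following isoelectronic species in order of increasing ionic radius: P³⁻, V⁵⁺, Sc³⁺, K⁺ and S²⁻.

V⁵⁺ < Sc³⁺ < K⁺ < S²⁻ < P³⁻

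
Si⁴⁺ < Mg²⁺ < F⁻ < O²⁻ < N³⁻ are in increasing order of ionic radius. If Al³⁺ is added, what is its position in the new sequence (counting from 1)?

2

These species are isoelectronic with 10 electrons. The only difference is the number of protons: Si⁴⁺ (Z=14), Al³⁺ (Z=13), Mg²⁺ (Z=12), F⁻ (Z=9), O²⁻ (Z=8), N³⁻ (Z=7). The strongest nuclear pull (Si⁴⁺) gives the smallest ion.
Putting Al³⁺ in gives Si⁴⁺ < Al³⁺ < Mg²⁺ < F⁻ < O²⁻ < N³⁻; it lands at slot 2.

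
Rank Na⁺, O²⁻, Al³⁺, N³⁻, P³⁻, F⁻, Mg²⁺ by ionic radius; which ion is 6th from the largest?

Mg²⁺

Tabulating Z and e⁻: Al³⁺ has 10 e⁻ (Z=13), Mg²⁺ has 10 e⁻ (Z=12), Na⁺ has 10 e⁻ (Z=11), F⁻ has 10 e⁻ (Z=9), O²⁻ has 10 e⁻ (Z=8), N³⁻ has 10 e⁻ (Z=7), P³⁻ has 18 e⁻ (Z=15). Al³⁺ < Mg²⁺ (both 10 e⁻, Z=13>12); Mg²⁺ < Na⁺ (isoelectronic, higher Z=12 is smaller); Na⁺ < F⁻ (both 10 e⁻, Z=11>9); F⁻ < O²⁻ (isoelectronic, higher Z=9 is smaller); O²⁻ < N³⁻ (both 10 e⁻, Z=8>7); N³⁻ < P³⁻ (same group, 1 shell fewer).
So the order is Al³⁺ < Mg²⁺ < Na⁺ < F⁻ < O²⁻ < N³⁻ < P³⁻; the 6th-largest ion is Mg²⁺.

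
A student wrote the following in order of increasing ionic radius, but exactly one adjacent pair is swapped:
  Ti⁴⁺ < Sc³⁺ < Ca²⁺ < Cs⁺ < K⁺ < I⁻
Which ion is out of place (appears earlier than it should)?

Cs⁺

Scanning neighbour by neighbour, only Cs⁺/K⁺ violates a trend: both in group 1 with the same charge; K⁺ (period 4) has the smaller radius. That makes Cs⁺ the one sitting a position early relative to where it belongs.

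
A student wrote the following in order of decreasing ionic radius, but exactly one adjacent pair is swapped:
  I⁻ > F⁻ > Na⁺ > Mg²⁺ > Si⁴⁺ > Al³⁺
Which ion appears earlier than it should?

Check each adjacent pair. Si⁴⁺ and Al³⁺ are reversed: they are isoelectronic (10 e⁻) and Si has more protons than Al (14 vs 13), making Si⁴⁺ smaller. No other neighbouring pair contradicts the periodic trends, so Si⁴⁺ is the ion listed too early.

Si⁴⁺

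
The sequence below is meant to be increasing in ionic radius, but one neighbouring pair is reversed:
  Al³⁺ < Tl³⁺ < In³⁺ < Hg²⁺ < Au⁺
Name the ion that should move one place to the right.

Tl³⁺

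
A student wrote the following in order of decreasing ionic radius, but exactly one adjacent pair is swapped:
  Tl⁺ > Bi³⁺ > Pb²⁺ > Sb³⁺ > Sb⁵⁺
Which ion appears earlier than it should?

The pair Bi³⁺, Pb²⁺ is the wrong way round — they are isoelectronic (80 e⁻) and Bi has more protons than Pb (83 vs 82), making Bi³⁺ smaller. All other adjacent pairs agree with periodic trends, so Bi³⁺ is the misplaced ion.

Bi³⁺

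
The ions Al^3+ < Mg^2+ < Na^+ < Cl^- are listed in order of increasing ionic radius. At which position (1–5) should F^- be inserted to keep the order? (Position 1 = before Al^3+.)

4

First list Z and electron count for each: Al^3+: 10 e⁻, Z=13, Mg^2+: 10 e⁻, Z=12, Na^+: 10 e⁻, Z=11, F^-: 10 e⁻, Z=9, Cl^-: 18 e⁻, Z=17. Al^3+ < Mg^2+ (both 10 e⁻, Z=13>12); Mg^2+ < Na^+ (isoelectronic, higher Z=12 is smaller); Na^+ < F^- (isoelectronic, higher Z=11 is smaller); F^- < Cl^- (same group, period 2 vs 3).
With F^- included the full order is Al^3+ < Mg^2+ < Na^+ < F^- < Cl^-, so it takes position 4.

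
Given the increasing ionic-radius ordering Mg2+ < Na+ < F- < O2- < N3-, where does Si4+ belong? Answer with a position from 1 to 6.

Each ion has 10 electrons. The ranking follows nuclear charge in reverse — greater Z gives a smaller radius. Si4+ (Z=14), Mg2+ (Z=12), Na+ (Z=11), F- (Z=9), O2- (Z=8), N3- (Z=7).
Merged order: Si4+ < Mg2+ < Na+ < F- < O2- < N3- — Si4+ is number 1.

1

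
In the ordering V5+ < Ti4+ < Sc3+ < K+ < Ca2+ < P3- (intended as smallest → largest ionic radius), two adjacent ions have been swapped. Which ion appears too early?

Compare adjacent ions: Ca2+ and K+ share 18 electrons; the higher nuclear charge on Ca (Z=20) contracts it more, so Ca2+ < K+ — yet in this increasing list K+ sits before Ca2+. Nothing else is reversed, so K+ should move one place to the right.

K+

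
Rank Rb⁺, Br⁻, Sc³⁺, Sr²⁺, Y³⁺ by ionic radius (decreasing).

Br⁻ > Rb⁺ > Sr²⁺ > Y³⁺ > Sc³⁺

Tabulating Z and e⁻: Sc³⁺ (Z=21, 18 e⁻), Y³⁺ (Z=39, 36 e⁻), Sr²⁺ (Z=38, 36 e⁻), Rb⁺ (Z=37, 36 e⁻), Br⁻ (Z=35, 36 e⁻). Sc³⁺ < Y³⁺ (same group, period 4 vs 5); Y³⁺ < Sr²⁺ (both 36 e⁻, Z=39>38); Sr²⁺ < Rb⁺ (both 36 e⁻, Z=38>37); Rb⁺ < Br⁻ (isoelectronic, higher Z=37 is smaller).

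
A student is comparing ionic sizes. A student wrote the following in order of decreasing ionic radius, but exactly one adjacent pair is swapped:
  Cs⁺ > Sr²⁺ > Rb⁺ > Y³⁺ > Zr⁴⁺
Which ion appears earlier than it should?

Compare adjacent ions: they are isoelectronic (36 e⁻) and Sr has more protons than Rb (38 vs 37), making Sr²⁺ smaller — yet in this decreasing list Sr²⁺ sits before Rb⁺. Nothing else is reversed, so Sr²⁺ should move one place to the right.

Sr²⁺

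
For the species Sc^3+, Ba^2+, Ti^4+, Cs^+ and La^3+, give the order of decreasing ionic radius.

Cs^+ > Ba^2+ > La^3+ > Sc^3+ > Ti^4+

Tabulating Z and e⁻: Ti^4+ (Z=22, 18 e⁻), Sc^3+ (Z=21, 18 e⁻), La^3+ (Z=57, 54 e⁻), Ba^2+ (Z=56, 54 e⁻), Cs^+ (Z=55, 54 e⁻). Ti^4+ < Sc^3+ (isoelectronic, higher Z=22 is smaller); Sc^3+ < La^3+ (same group, period 4 vs 6); La^3+ < Ba^2+ (both 54 e⁻, Z=57>56); Ba^2+ < Cs^+ (isoelectronic, higher Z=56 is smaller).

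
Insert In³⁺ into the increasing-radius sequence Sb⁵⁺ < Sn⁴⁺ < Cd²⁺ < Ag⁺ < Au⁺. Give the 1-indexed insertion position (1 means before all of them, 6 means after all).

3

Work out protons and electrons: Sb⁵⁺ (Z=51, 46 e⁻), Sn⁴⁺ (Z=50, 46 e⁻), In³⁺ (Z=49, 46 e⁻), Cd²⁺ (Z=48, 46 e⁻), Ag⁺ (Z=47, 46 e⁻), Au⁺ (Z=79, 78 e⁻). Sb⁵⁺ < Sn⁴⁺ (isoelectronic, higher Z=51 is smaller); Sn⁴⁺ < In³⁺ (isoelectronic, higher Z=50 is smaller); In³⁺ < Cd²⁺ (both 46 e⁻, Z=49>48); Cd²⁺ < Ag⁺ (both 46 e⁻, Z=48>47); Ag⁺ < Au⁺ (same group, 1 shell fewer).
The complete sequence is Sb⁵⁺ < Sn⁴⁺ < In³⁺ < Cd²⁺ < Ag⁺ < Au⁺. In³⁺ sits at position 3.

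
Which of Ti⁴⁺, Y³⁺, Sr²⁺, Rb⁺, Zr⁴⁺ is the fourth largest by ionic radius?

Tabulating Z and e⁻: Ti⁴⁺ (Z=22, 18 e⁻), Zr⁴⁺ (Z=40, 36 e⁻), Y³⁺ (Z=39, 36 e⁻), Sr²⁺ (Z=38, 36 e⁻), Rb⁺ (Z=37, 36 e⁻). Ti⁴⁺ < Zr⁴⁺ (same group, period 4 vs 5); Zr⁴⁺ < Y³⁺ (both 36 e⁻, Z=40>39); Y³⁺ < Sr²⁺ (both 36 e⁻, Z=39>38); Sr²⁺ < Rb⁺ (isoelectronic, higher Z=38 is smaller).
That gives Ti⁴⁺ < Zr⁴⁺ < Y³⁺ < Sr²⁺ < Rb⁺. From the largest end, number 4 is Zr⁴⁺.

Zr⁴⁺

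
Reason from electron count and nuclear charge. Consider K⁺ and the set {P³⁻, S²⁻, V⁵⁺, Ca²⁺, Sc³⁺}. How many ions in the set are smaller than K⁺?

Isoelectronic series (18 e⁻ each). Size is set by nuclear charge: more protons means a smaller ion. V⁵⁺ (Z=23), Sc³⁺ (Z=21), Ca²⁺ (Z=20), K⁺ (Z=19), S²⁻ (Z=16), P³⁻ (Z=15).
Placing each against K⁺: smaller — V⁵⁺, Sc³⁺, Ca²⁺; larger — S²⁻, P³⁻. Count: 3.

3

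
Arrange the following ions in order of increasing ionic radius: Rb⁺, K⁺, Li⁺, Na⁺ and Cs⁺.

Same group, same charge. Going down the group adds an extra shell of electrons, so the ion gets larger: Li⁺ is highest in the group and smallest.

Li⁺ < Na⁺ < K⁺ < Rb⁺ < Cs⁺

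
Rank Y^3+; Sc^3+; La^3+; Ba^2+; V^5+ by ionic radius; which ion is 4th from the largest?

Sc^3+

Electron counts and nuclear charges: V^5+: 18 e⁻, Z=23, Sc^3+: 18 e⁻, Z=21, Y^3+: 36 e⁻, Z=39, La^3+: 54 e⁻, Z=57, Ba^2+: 54 e⁻, Z=56. V^5+ < Sc^3+ (isoelectronic, higher Z=23 is smaller); Sc^3+ < Y^3+ (same group, period 4 vs 5); Y^3+ < La^3+ (same group, period 5 vs 6); La^3+ < Ba^2+ (isoelectronic, higher Z=57 is smaller).
Full ascending order: V^5+ < Sc^3+ < Y^3+ < La^3+ < Ba^2+. Counting from the largest, position 4 is Sc^3+.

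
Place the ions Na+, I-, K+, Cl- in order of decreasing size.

I- > Cl- > K+ > Na+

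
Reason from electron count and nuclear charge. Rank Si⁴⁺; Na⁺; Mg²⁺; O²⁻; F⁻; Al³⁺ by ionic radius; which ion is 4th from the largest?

Mg²⁺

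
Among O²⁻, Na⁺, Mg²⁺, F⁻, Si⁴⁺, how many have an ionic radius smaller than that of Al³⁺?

These species are isoelectronic with 10 electrons. The only difference is the number of protons: Si⁴⁺ (Z=14), Al³⁺ (Z=13), Mg²⁺ (Z=12), Na⁺ (Z=11), F⁻ (Z=9), O²⁻ (Z=8). The strongest nuclear pull (Si⁴⁺) gives the smallest ion.
Relative to Al³⁺, the ions that are smaller are Si⁴⁺. So 1 is smaller.

1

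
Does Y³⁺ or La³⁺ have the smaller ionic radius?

Y³⁺

These ions sit in one column with identical charge. Each step down the periodic table adds a principal shell, increasing the radius.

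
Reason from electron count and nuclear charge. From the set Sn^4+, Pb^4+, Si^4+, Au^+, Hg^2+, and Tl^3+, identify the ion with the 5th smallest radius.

Hg^2+

Electron counts and nuclear charges: Si^4+: 10 e⁻, Z=14, Sn^4+: 46 e⁻, Z=50, Pb^4+: 78 e⁻, Z=82, Tl^3+: 78 e⁻, Z=81, Hg^2+: 78 e⁻, Z=80, Au^+: 78 e⁻, Z=79. Si^4+ < Sn^4+ (same group, period 3 vs 5); Sn^4+ < Pb^4+ (same group, 1 shell fewer); Pb^4+ < Tl^3+ (both 78 e⁻, Z=82>81); Tl^3+ < Hg^2+ (isoelectronic, higher Z=81 is smaller); Hg^2+ < Au^+ (both 78 e⁻, Z=80>79).
Full ascending order: Si^4+ < Sn^4+ < Pb^4+ < Tl^3+ < Hg^2+ < Au^+. Counting from the smallest, position 5 is Hg^2+.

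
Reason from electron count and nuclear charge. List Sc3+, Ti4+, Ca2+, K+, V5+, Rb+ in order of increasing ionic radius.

V5+ < Ti4+ < Sc3+ < Ca2+ < K+ < Rb+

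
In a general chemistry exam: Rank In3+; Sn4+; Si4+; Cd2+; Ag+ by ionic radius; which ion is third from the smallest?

Work out protons and electrons: Si4+ (Z=14, 10 e⁻), Sn4+ (Z=50, 46 e⁻), In3+ (Z=49, 46 e⁻), Cd2+ (Z=48, 46 e⁻), Ag+ (Z=47, 46 e⁻). Si4+ < Sn4+ (same group, period 3 vs 5); Sn4+ < In3+ (isoelectronic, higher Z=50 is smaller); In3+ < Cd2+ (isoelectronic, higher Z=49 is smaller); Cd2+ < Ag+ (both 46 e⁻, Z=48>47).
That gives Si4+ < Sn4+ < In3+ < Cd2+ < Ag+. From the smallest end, number 3 is In3+.

In3+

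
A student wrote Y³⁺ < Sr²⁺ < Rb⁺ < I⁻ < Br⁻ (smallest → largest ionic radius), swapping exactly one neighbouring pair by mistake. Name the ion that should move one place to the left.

Br⁻

The pair I⁻, Br⁻ is the wrong way round — Br⁻ and I⁻ are in one column with the same charge; the lighter period-4 ion has one fewer shell and is smaller. All other adjacent pairs agree with periodic trends, so Br⁻ is the misplaced ion.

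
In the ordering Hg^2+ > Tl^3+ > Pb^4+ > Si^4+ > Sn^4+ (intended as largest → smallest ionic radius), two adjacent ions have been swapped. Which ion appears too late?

Sn^4+

Check each adjacent pair. Si^4+ and Sn^4+ are reversed: both in group 14 with the same charge; Si^4+ (period 3) has the smaller radius. No other neighbouring pair contradicts the periodic trends, so Sn^4+ is the ion listed too late.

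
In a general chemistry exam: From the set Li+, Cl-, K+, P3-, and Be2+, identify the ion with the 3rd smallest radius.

Tabulating Z and e⁻: Be2+ has 2 e⁻ (Z=4), Li+ has 2 e⁻ (Z=3), K+ has 18 e⁻ (Z=19), Cl- has 18 e⁻ (Z=17), P3- has 18 e⁻ (Z=15). Be2+ < Li+ (both 2 e⁻, Z=4>3); Li+ < K+ (same group, period 2 vs 4); K+ < Cl- (isoelectronic, higher Z=19 is smaller); Cl- < P3- (isoelectronic, higher Z=17 is smaller).
Full ascending order: Be2+ < Li+ < K+ < Cl- < P3-. Counting from the smallest, position 3 is K+.

K+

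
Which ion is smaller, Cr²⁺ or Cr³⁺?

For a single element, ionic radius drops as positive charge rises — Cr³⁺ < Cr²⁺.

Cr³⁺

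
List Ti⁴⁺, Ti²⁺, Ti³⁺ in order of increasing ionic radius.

Ti⁴⁺ < Ti³⁺ < Ti²⁺

These are all Ti ions. Removing more electrons (higher positive charge) pulls the remaining electrons in closer, so Ti⁴⁺ is smallest and Ti²⁺ is largest.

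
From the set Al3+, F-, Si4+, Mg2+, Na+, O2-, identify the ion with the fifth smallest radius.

All of these have 10 electrons (isoelectronic). With the same electron cloud, the ion with the most protons pulls it in tightest. Nuclear charges: Si4+ (Z=14), Al3+ (Z=13), Mg2+ (Z=12), Na+ (Z=11), F- (Z=9), O2- (Z=8). Highest Z is smallest.
Full ascending order: Si4+ < Al3+ < Mg2+ < Na+ < F- < O2-. Counting from the smallest, position 5 is F-.

F-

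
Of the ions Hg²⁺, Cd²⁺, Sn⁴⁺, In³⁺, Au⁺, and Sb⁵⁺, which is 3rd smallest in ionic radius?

Work out protons and electrons: Sb⁵⁺ has 46 e⁻ (Z=51), Sn⁴⁺ has 46 e⁻ (Z=50), In³⁺ has 46 e⁻ (Z=49), Cd²⁺ has 46 e⁻ (Z=48), Hg²⁺ has 78 e⁻ (Z=80), Au⁺ has 78 e⁻ (Z=79). Sb⁵⁺ < Sn⁴⁺ (both 46 e⁻, Z=51>50); Sn⁴⁺ < In³⁺ (isoelectronic, higher Z=50 is smaller); In³⁺ < Cd²⁺ (both 46 e⁻, Z=49>48); Cd²⁺ < Hg²⁺ (same group, 1 shell fewer); Hg²⁺ < Au⁺ (both 78 e⁻, Z=80>79).
That gives Sb⁵⁺ < Sn⁴⁺ < In³⁺ < Cd²⁺ < Hg²⁺ < Au⁺. From the smallest end, number 3 is In³⁺.

In³⁺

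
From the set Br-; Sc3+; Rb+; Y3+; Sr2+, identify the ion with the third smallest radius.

Work out protons and electrons: Sc3+ (Z=21, 18 e⁻), Y3+ (Z=39, 36 e⁻), Sr2+ (Z=38, 36 e⁻), Rb+ (Z=37, 36 e⁻), Br- (Z=35, 36 e⁻). Sc3+ < Y3+ (same group, 1 shell fewer); Y3+ < Sr2+ (both 36 e⁻, Z=39>38); Sr2+ < Rb+ (both 36 e⁻, Z=38>37); Rb+ < Br- (isoelectronic, higher Z=37 is smaller).
Ordering: Sc3+ < Y3+ < Sr2+ < Rb+ < Br-. The third smallest is Sr2+.

Sr2+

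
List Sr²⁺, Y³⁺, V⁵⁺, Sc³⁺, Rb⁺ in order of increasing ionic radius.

Tabulating Z and e⁻: V⁵⁺: 18 e⁻, Z=23, Sc³⁺: 18 e⁻, Z=21, Y³⁺: 36 e⁻, Z=39, Sr²⁺: 36 e⁻, Z=38, Rb⁺: 36 e⁻, Z=37. V⁵⁺ < Sc³⁺ (both 18 e⁻, Z=23>21); Sc³⁺ < Y³⁺ (same group, period 4 vs 5); Y³⁺ < Sr²⁺ (both 36 e⁻, Z=39>38); Sr²⁺ < Rb⁺ (isoelectronic, higher Z=38 is smaller).

V⁵⁺ < Sc³⁺ < Y³⁺ < Sr²⁺ < Rb⁺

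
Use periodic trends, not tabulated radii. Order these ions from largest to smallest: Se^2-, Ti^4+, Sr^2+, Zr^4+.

Se^2- > Sr^2+ > Zr^4+ > Ti^4+

Work out protons and electrons: Ti^4+: 18 e⁻, Z=22, Zr^4+: 36 e⁻, Z=40, Sr^2+: 36 e⁻, Z=38, Se^2-: 36 e⁻, Z=34. Ti^4+ < Zr^4+ (same group, 1 shell fewer); Zr^4+ < Sr^2+ (both 36 e⁻, Z=40>38); Sr^2+ < Se^2- (isoelectronic, higher Z=38 is smaller).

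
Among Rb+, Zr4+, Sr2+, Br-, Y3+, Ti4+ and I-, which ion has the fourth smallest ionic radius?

First list Z and electron count for each: Ti4+: 18 e⁻, Z=22, Zr4+: 36 e⁻, Z=40, Y3+: 36 e⁻, Z=39, Sr2+: 36 e⁻, Z=38, Rb+: 36 e⁻, Z=37, Br-: 36 e⁻, Z=35, I-: 54 e⁻, Z=53. Ti4+ < Zr4+ (same group, period 4 vs 5); Zr4+ < Y3+ (both 36 e⁻, Z=40>39); Y3+ < Sr2+ (both 36 e⁻, Z=39>38); Sr2+ < Rb+ (isoelectronic, higher Z=38 is smaller); Rb+ < Br- (both 36 e⁻, Z=37>35); Br- < I- (same group, 1 shell fewer).
So the order is Ti4+ < Zr4+ < Y3+ < Sr2+ < Rb+ < Br- < I-; the 4th-smallest ion is Sr2+.

Sr2+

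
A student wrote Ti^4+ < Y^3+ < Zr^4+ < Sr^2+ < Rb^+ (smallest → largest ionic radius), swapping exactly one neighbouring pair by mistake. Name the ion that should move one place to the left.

Scanning neighbour by neighbour, only Y^3+/Zr^4+ violates a trend: Zr^4+ and Y^3+ share 36 electrons; the higher nuclear charge on Zr (Z=40) contracts it more, so Zr^4+ < Y^3+. That makes Zr^4+ the one sitting a position late relative to where it belongs.

Zr^4+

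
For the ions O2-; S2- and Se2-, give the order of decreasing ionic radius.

All are in the same group with charge -2. Radius grows down the group as n (the outermost shell) increases.

Se2- > S2- > O2-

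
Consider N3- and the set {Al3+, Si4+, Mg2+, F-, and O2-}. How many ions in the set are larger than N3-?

These species are isoelectronic with 10 electrons. The only difference is the number of protons: Si4+ (Z=14), Al3+ (Z=13), Mg2+ (Z=12), F- (Z=9), O2- (Z=8), N3- (Z=7). The strongest nuclear pull (Si4+) gives the smallest ion.
Overall: Si4+ < Al3+ < Mg2+ < F- < O2- < N3-. N3- has 5 below it and 0 above. That's 0.

0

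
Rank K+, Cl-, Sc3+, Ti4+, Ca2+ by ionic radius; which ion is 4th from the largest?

Sc3+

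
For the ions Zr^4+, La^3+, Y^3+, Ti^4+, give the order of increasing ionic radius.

Ti^4+ < Zr^4+ < Y^3+ < La^3+

Tabulating Z and e⁻: Ti^4+: 18 e⁻, Z=22, Zr^4+: 36 e⁻, Z=40, Y^3+: 36 e⁻, Z=39, La^3+: 54 e⁻, Z=57. Ti^4+ < Zr^4+ (same group, period 4 vs 5); Zr^4+ < Y^3+ (isoelectronic, higher Z=40 is smaller); Y^3+ < La^3+ (same group, 1 shell fewer).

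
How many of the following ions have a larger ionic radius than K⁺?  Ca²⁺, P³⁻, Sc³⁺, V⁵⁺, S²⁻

2

Each ion has 18 electrons. The ranking follows nuclear charge in reverse — greater Z gives a smaller radius. V⁵⁺ (Z=23), Sc³⁺ (Z=21), Ca²⁺ (Z=20), K⁺ (Z=19), S²⁻ (Z=16), P³⁻ (Z=15).
Placing each against K⁺: smaller — V⁵⁺, Sc³⁺, Ca²⁺; larger — S²⁻, P³⁻. Count: 2.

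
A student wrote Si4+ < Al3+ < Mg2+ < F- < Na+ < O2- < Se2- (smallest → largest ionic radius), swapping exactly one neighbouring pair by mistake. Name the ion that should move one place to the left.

The pair F-, Na+ is the wrong way round — both have 10 electrons but Z(Na)=11 > Z(F)=9, so Na+ should be the smaller of the two. All other adjacent pairs agree with periodic trends, so Na+ is the misplaced ion.

Na+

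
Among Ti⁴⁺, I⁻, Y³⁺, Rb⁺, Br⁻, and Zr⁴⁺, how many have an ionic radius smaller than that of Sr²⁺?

3

Tabulating Z and e⁻: Ti⁴⁺: 18 e⁻, Z=22, Zr⁴⁺: 36 e⁻, Z=40, Y³⁺: 36 e⁻, Z=39, Sr²⁺: 36 e⁻, Z=38, Rb⁺: 36 e⁻, Z=37, Br⁻: 36 e⁻, Z=35, I⁻: 54 e⁻, Z=53. Ti⁴⁺ < Zr⁴⁺ (same group, period 4 vs 5); Zr⁴⁺ < Y³⁺ (both 36 e⁻, Z=40>39); Y³⁺ < Sr²⁺ (both 36 e⁻, Z=39>38); Sr²⁺ < Rb⁺ (both 36 e⁻, Z=38>37); Rb⁺ < Br⁻ (both 36 e⁻, Z=37>35); Br⁻ < I⁻ (same group, 1 shell fewer).
Placing each against Sr²⁺: smaller — Ti⁴⁺, Zr⁴⁺, Y³⁺; larger — Rb⁺, Br⁻, I⁻. So 3 are smaller.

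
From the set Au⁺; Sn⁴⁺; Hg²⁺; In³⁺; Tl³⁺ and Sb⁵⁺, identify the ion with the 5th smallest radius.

Hg²⁺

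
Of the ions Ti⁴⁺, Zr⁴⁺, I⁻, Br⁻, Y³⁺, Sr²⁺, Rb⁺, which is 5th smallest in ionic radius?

Rb⁺

Tabulating Z and e⁻: Ti⁴⁺ has 18 e⁻ (Z=22), Zr⁴⁺ has 36 e⁻ (Z=40), Y³⁺ has 36 e⁻ (Z=39), Sr²⁺ has 36 e⁻ (Z=38), Rb⁺ has 36 e⁻ (Z=37), Br⁻ has 36 e⁻ (Z=35), I⁻ has 54 e⁻ (Z=53). Ti⁴⁺ < Zr⁴⁺ (same group, 1 shell fewer); Zr⁴⁺ < Y³⁺ (both 36 e⁻, Z=40>39); Y³⁺ < Sr²⁺ (isoelectronic, higher Z=39 is smaller); Sr²⁺ < Rb⁺ (isoelectronic, higher Z=38 is smaller); Rb⁺ < Br⁻ (both 36 e⁻, Z=37>35); Br⁻ < I⁻ (same group, period 4 vs 5).
Ordering: Ti⁴⁺ < Zr⁴⁺ < Y³⁺ < Sr²⁺ < Rb⁺ < Br⁻ < I⁻. The 5th smallest is Rb⁺.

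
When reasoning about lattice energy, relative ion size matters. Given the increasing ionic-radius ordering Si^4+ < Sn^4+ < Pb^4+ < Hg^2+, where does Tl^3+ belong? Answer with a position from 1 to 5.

4

Work out protons and electrons: Si^4+: 10 e⁻, Z=14, Sn^4+: 46 e⁻, Z=50, Pb^4+: 78 e⁻, Z=82, Tl^3+: 78 e⁻, Z=81, Hg^2+: 78 e⁻, Z=80. Si^4+ < Sn^4+ (same group, 2 shells fewer); Sn^4+ < Pb^4+ (same group, period 5 vs 6); Pb^4+ < Tl^3+ (both 78 e⁻, Z=82>81); Tl^3+ < Hg^2+ (isoelectronic, higher Z=81 is smaller).
The complete sequence is Si^4+ < Sn^4+ < Pb^4+ < Tl^3+ < Hg^2+. Tl^3+ sits at position 4.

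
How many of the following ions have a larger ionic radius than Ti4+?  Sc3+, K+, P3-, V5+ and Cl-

Isoelectronic series (18 e⁻ each). Size is set by nuclear charge: more protons means a smaller ion. V5+ (Z=23), Ti4+ (Z=22), Sc3+ (Z=21), K+ (Z=19), Cl- (Z=17), P3- (Z=15).
Ordering all of them (including Ti4+) by radius gives V5+ < Ti4+ < Sc3+ < K+ < Cl- < P3-. That's 4.

4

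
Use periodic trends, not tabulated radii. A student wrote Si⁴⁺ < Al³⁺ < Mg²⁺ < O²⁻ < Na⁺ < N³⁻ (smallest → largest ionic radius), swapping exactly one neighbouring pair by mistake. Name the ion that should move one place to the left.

Scanning neighbour by neighbour, only O²⁻/Na⁺ violates a trend: they are isoelectronic (10 e⁻) and Na has more protons than O (11 vs 8), making Na⁺ smaller. That makes Na⁺ the one sitting a position late relative to where it belongs.

Na⁺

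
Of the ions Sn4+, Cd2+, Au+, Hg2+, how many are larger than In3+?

Work out protons and electrons: Sn4+ (Z=50, 46 e⁻), In3+ (Z=49, 46 e⁻), Cd2+ (Z=48, 46 e⁻), Hg2+ (Z=80, 78 e⁻), Au+ (Z=79, 78 e⁻). Sn4+ < In3+ (isoelectronic, higher Z=50 is smaller); In3+ < Cd2+ (isoelectronic, higher Z=49 is smaller); Cd2+ < Hg2+ (same group, 1 shell fewer); Hg2+ < Au+ (isoelectronic, higher Z=80 is smaller).
Ordering all of them (including In3+) by radius gives Sn4+ < In3+ < Cd2+ < Hg2+ < Au+. Count: 3.

3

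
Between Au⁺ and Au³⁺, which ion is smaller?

For a single element, ionic radius drops as positive charge rises — Au³⁺ < Au⁺.

Au³⁺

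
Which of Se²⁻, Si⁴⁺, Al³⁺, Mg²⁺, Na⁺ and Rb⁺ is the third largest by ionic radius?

Si⁴⁺ has 10 e⁻ (Z=14), Al³⁺ has 10 e⁻ (Z=13), Mg²⁺ has 10 e⁻ (Z=12), Na⁺ has 10 e⁻ (Z=11), Rb⁺ has 36 e⁻ (Z=37), Se²⁻ has 36 e⁻ (Z=34). Si⁴⁺ < Al³⁺ (isoelectronic, higher Z=14 is smaller); Al³⁺ < Mg²⁺ (both 10 e⁻, Z=13>12); Mg²⁺ < Na⁺ (both 10 e⁻, Z=12>11); Na⁺ < Rb⁺ (same group, 2 shells fewer); Rb⁺ < Se²⁻ (both 36 e⁻, Z=37>34).
That gives Si⁴⁺ < Al³⁺ < Mg²⁺ < Na⁺ < Rb⁺ < Se²⁻. From the largest end, number 3 is Na⁺.

Na⁺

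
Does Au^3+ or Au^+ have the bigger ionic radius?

These are all Au ions. Removing more electrons (higher positive charge) pulls the remaining electrons in closer, so Au^3+ is smallest and Au^+ is largest.

Au^+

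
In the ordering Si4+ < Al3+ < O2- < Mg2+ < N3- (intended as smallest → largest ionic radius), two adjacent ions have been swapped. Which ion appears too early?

The pair O2-, Mg2+ is the wrong way round — Mg2+ and O2- share 10 electrons; the higher nuclear charge on Mg (Z=12) contracts it more, so Mg2+ < O2-. All other adjacent pairs agree with periodic trends, so O2- is the misplaced ion.

O2-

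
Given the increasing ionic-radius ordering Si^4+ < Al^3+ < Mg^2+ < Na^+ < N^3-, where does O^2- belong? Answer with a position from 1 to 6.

All of these have 10 electrons (isoelectronic). With the same electron cloud, the ion with the most protons pulls it in tightest. Nuclear charges: Si^4+ (Z=14), Al^3+ (Z=13), Mg^2+ (Z=12), Na^+ (Z=11), O^2- (Z=8), N^3- (Z=7). Highest Z is smallest.
With O^2- included the full order is Si^4+ < Al^3+ < Mg^2+ < Na^+ < O^2- < N^3-, so it takes position 5.

5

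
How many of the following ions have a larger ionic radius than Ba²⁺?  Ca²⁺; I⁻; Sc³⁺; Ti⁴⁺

1

Tabulating Z and e⁻: Ti⁴⁺ has 18 e⁻ (Z=22), Sc³⁺ has 18 e⁻ (Z=21), Ca²⁺ has 18 e⁻ (Z=20), Ba²⁺ has 54 e⁻ (Z=56), I⁻ has 54 e⁻ (Z=53). Ti⁴⁺ < Sc³⁺ (isoelectronic, higher Z=22 is smaller); Sc³⁺ < Ca²⁺ (both 18 e⁻, Z=21>20); Ca²⁺ < Ba²⁺ (same group, period 4 vs 6); Ba²⁺ < I⁻ (both 54 e⁻, Z=56>53).
Overall: Ti⁴⁺ < Sc³⁺ < Ca²⁺ < Ba²⁺ < I⁻. Ba²⁺ has 3 below it and 1 above. Count: 1.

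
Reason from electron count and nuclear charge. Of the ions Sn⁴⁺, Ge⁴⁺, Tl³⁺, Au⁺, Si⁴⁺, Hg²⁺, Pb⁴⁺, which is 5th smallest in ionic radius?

Work out protons and electrons: Si⁴⁺ has 10 e⁻ (Z=14), Ge⁴⁺ has 28 e⁻ (Z=32), Sn⁴⁺ has 46 e⁻ (Z=50), Pb⁴⁺ has 78 e⁻ (Z=82), Tl³⁺ has 78 e⁻ (Z=81), Hg²⁺ has 78 e⁻ (Z=80), Au⁺ has 78 e⁻ (Z=79). Si⁴⁺ < Ge⁴⁺ (same group, 1 shell fewer); Ge⁴⁺ < Sn⁴⁺ (same group, 1 shell fewer); Sn⁴⁺ < Pb⁴⁺ (same group, period 5 vs 6); Pb⁴⁺ < Tl³⁺ (both 78 e⁻, Z=82>81); Tl³⁺ < Hg²⁺ (both 78 e⁻, Z=81>80); Hg²⁺ < Au⁺ (isoelectronic, higher Z=80 is smaller).
So the order is Si⁴⁺ < Ge⁴⁺ < Sn⁴⁺ < Pb⁴⁺ < Tl³⁺ < Hg²⁺ < Au⁺; the 5th-smallest ion is Tl³⁺.

Tl³⁺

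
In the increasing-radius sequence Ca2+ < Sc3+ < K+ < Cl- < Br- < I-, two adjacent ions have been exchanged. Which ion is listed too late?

Sc3+

The pair Ca2+, Sc3+ is the wrong way round — Sc3+ and Ca2+ share 18 electrons; the higher nuclear charge on Sc (Z=21) contracts it more, so Sc3+ < Ca2+. All other adjacent pairs agree with periodic trends, so Sc3+ is the misplaced ion.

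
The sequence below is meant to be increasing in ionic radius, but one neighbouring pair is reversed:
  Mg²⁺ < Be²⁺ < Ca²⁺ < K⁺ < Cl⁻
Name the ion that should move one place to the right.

Check each adjacent pair. Mg²⁺ and Be²⁺ are reversed: Be²⁺ and Mg²⁺ are in one column with the same charge; the lighter period-2 ion has one fewer shell and is smaller. No other neighbouring pair contradicts the periodic trends, so Mg²⁺ is the ion listed too early.

Mg²⁺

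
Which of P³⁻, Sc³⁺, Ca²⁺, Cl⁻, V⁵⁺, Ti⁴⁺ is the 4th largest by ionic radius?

All of these have 18 electrons (isoelectronic). With the same electron cloud, the ion with the most protons pulls it in tightest. Nuclear charges: V⁵⁺ (Z=23), Ti⁴⁺ (Z=22), Sc³⁺ (Z=21), Ca²⁺ (Z=20), Cl⁻ (Z=17), P³⁻ (Z=15). Highest Z is smallest.
Full ascending order: V⁵⁺ < Ti⁴⁺ < Sc³⁺ < Ca²⁺ < Cl⁻ < P³⁻. Counting from the largest, position 4 is Sc³⁺.

Sc³⁺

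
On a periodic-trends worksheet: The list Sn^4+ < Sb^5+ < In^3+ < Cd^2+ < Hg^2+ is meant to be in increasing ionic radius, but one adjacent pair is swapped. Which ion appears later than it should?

Sb^5+

The pair Sn^4+, Sb^5+ is the wrong way round — they are isoelectronic (46 e⁻) and Sb has more protons than Sn (51 vs 50), making Sb^5+ smaller. All other adjacent pairs agree with periodic trends, so Sb^5+ is the misplaced ion.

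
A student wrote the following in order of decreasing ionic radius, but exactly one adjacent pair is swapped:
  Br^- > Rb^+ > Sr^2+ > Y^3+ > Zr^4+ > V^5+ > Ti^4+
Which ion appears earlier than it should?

V^5+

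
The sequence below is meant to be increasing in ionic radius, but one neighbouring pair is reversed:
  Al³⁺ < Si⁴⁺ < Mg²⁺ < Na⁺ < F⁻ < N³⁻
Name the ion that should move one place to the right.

Al³⁺

The pair Al³⁺, Si⁴⁺ is the wrong way round — Si⁴⁺ and Al³⁺ share 10 electrons; the higher nuclear charge on Si (Z=14) contracts it more, so Si⁴⁺ < Al³⁺. All other adjacent pairs agree with periodic trends, so Al³⁺ is the misplaced ion.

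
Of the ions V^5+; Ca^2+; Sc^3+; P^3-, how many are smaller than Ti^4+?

1

All of these have 18 electrons (isoelectronic). With the same electron cloud, the ion with the most protons pulls it in tightest. Nuclear charges: V^5+ (Z=23), Ti^4+ (Z=22), Sc^3+ (Z=21), Ca^2+ (Z=20), P^3- (Z=15). Highest Z is smallest.
Ordering all of them (including Ti^4+) by radius gives V^5+ < Ti^4+ < Sc^3+ < Ca^2+ < P^3-. That's 1.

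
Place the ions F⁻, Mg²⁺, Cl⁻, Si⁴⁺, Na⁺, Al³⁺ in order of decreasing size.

First list Z and electron count for each: Si⁴⁺: 10 e⁻, Z=14, Al³⁺: 10 e⁻, Z=13, Mg²⁺: 10 e⁻, Z=12, Na⁺: 10 e⁻, Z=11, F⁻: 10 e⁻, Z=9, Cl⁻: 18 e⁻, Z=17. Si⁴⁺ < Al³⁺ (both 10 e⁻, Z=14>13); Al³⁺ < Mg²⁺ (both 10 e⁻, Z=13>12); Mg²⁺ < Na⁺ (both 10 e⁻, Z=12>11); Na⁺ < F⁻ (isoelectronic, higher Z=11 is smaller); F⁻ < Cl⁻ (same group, 1 shell fewer).

Cl⁻ > F⁻ > Na⁺ > Mg²⁺ > Al³⁺ > Si⁴⁺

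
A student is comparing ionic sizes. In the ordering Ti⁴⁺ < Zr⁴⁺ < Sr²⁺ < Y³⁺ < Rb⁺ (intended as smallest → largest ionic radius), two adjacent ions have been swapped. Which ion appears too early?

Sr²⁺

The pair Sr²⁺, Y³⁺ is the wrong way round — they are isoelectronic (36 e⁻) and Y has more protons than Sr (39 vs 38), making Y³⁺ smaller. All other adjacent pairs agree with periodic trends, so Sr²⁺ is the misplaced ion.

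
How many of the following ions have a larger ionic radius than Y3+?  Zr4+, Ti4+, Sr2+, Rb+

2

Tabulating Z and e⁻: Ti4+: 18 e⁻, Z=22, Zr4+: 36 e⁻, Z=40, Y3+: 36 e⁻, Z=39, Sr2+: 36 e⁻, Z=38, Rb+: 36 e⁻, Z=37. Ti4+ < Zr4+ (same group, 1 shell fewer); Zr4+ < Y3+ (both 36 e⁻, Z=40>39); Y3+ < Sr2+ (isoelectronic, higher Z=39 is smaller); Sr2+ < Rb+ (isoelectronic, higher Z=38 is smaller).
Overall: Ti4+ < Zr4+ < Y3+ < Sr2+ < Rb+. Y3+ has 2 below it and 2 above. That's 2.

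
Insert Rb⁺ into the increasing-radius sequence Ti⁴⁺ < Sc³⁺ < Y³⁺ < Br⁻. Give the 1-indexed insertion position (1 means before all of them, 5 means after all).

Ti⁴⁺ has 18 e⁻ (Z=22), Sc³⁺ has 18 e⁻ (Z=21), Y³⁺ has 36 e⁻ (Z=39), Rb⁺ has 36 e⁻ (Z=37), Br⁻ has 36 e⁻ (Z=35). Ti⁴⁺ < Sc³⁺ (isoelectronic, higher Z=22 is smaller); Sc³⁺ < Y³⁺ (same group, period 4 vs 5); Y³⁺ < Rb⁺ (isoelectronic, higher Z=39 is smaller); Rb⁺ < Br⁻ (both 36 e⁻, Z=37>35).
The complete sequence is Ti⁴⁺ < Sc³⁺ < Y³⁺ < Rb⁺ < Br⁻. Rb⁺ sits at position 4.

4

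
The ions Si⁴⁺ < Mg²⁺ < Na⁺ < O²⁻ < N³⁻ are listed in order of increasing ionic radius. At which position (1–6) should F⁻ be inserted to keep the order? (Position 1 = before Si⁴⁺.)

All of these have 10 electrons (isoelectronic). With the same electron cloud, the ion with the most protons pulls it in tightest. Nuclear charges: Si⁴⁺ (Z=14), Mg²⁺ (Z=12), Na⁺ (Z=11), F⁻ (Z=9), O²⁻ (Z=8), N³⁻ (Z=7). Highest Z is smallest.
With F⁻ included the full order is Si⁴⁺ < Mg²⁺ < Na⁺ < F⁻ < O²⁻ < N³⁻, so it takes position 4.

4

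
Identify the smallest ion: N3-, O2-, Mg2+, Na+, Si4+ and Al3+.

Si4+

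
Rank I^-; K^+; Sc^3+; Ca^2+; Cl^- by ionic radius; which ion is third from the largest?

Sc^3+ (Z=21, 18 e⁻), Ca^2+ (Z=20, 18 e⁻), K^+ (Z=19, 18 e⁻), Cl^- (Z=17, 18 e⁻), I^- (Z=53, 54 e⁻). Sc^3+ < Ca^2+ (both 18 e⁻, Z=21>20); Ca^2+ < K^+ (isoelectronic, higher Z=20 is smaller); K^+ < Cl^- (isoelectronic, higher Z=19 is smaller); Cl^- < I^- (same group, period 3 vs 5).
So the order is Sc^3+ < Ca^2+ < K^+ < Cl^- < I^-; the 3rd-largest ion is K^+.

K^+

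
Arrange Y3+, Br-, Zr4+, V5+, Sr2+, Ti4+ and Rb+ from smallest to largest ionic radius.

V5+ < Ti4+ < Zr4+ < Y3+ < Sr2+ < Rb+ < Br-

First list Z and electron count for each: V5+: 18 e⁻, Z=23, Ti4+: 18 e⁻, Z=22, Zr4+: 36 e⁻, Z=40, Y3+: 36 e⁻, Z=39, Sr2+: 36 e⁻, Z=38, Rb+: 36 e⁻, Z=37, Br-: 36 e⁻, Z=35. V5+ < Ti4+ (both 18 e⁻, Z=23>22); Ti4+ < Zr4+ (same group, period 4 vs 5); Zr4+ < Y3+ (both 36 e⁻, Z=40>39); Y3+ < Sr2+ (isoelectronic, higher Z=39 is smaller); Sr2+ < Rb+ (both 36 e⁻, Z=38>37); Rb+ < Br- (isoelectronic, higher Z=37 is smaller).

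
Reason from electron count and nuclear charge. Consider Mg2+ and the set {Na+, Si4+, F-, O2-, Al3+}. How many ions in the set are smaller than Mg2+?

2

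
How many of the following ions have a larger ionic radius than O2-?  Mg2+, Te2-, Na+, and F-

1

Electron counts and nuclear charges: Mg2+ has 10 e⁻ (Z=12), Na+ has 10 e⁻ (Z=11), F- has 10 e⁻ (Z=9), O2- has 10 e⁻ (Z=8), Te2- has 54 e⁻ (Z=52). Mg2+ < Na+ (isoelectronic, higher Z=12 is smaller); Na+ < F- (both 10 e⁻, Z=11>9); F- < O2- (isoelectronic, higher Z=9 is smaller); O2- < Te2- (same group, 3 shells fewer).
Placing each against O2-: smaller — Mg2+, Na+, F-; larger — Te2-. So 1 is larger.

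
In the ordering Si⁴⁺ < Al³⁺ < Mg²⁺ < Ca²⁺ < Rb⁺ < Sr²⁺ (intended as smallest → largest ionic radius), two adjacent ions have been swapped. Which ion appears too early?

Rb⁺

Scanning neighbour by neighbour, only Rb⁺/Sr²⁺ violates a trend: both have 36 electrons but Z(Sr)=38 > Z(Rb)=37, so Sr²⁺ should be the smaller of the two. That makes Rb⁺ the one sitting a position early relative to where it belongs.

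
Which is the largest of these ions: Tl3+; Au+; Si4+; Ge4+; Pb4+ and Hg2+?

Au+

Si4+ has 10 e⁻ (Z=14), Ge4+ has 28 e⁻ (Z=32), Pb4+ has 78 e⁻ (Z=82), Tl3+ has 78 e⁻ (Z=81), Hg2+ has 78 e⁻ (Z=80), Au+ has 78 e⁻ (Z=79). Si4+ < Ge4+ (same group, 1 shell fewer); Ge4+ < Pb4+ (same group, 2 shells fewer); Pb4+ < Tl3+ (both 78 e⁻, Z=82>81); Tl3+ < Hg2+ (isoelectronic, higher Z=81 is smaller); Hg2+ < Au+ (both 78 e⁻, Z=80>79).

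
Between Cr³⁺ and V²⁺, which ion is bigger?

V²⁺

Isoelectronic series (21 e⁻ each). Size is set by nuclear charge: more protons means a smaller ion. Cr³⁺ (Z=24), V²⁺ (Z=23).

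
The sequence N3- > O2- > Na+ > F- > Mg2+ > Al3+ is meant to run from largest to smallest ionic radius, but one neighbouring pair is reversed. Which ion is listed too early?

Na+

Check each adjacent pair. Na+ and F- are reversed: both have 10 electrons but Z(Na)=11 > Z(F)=9, so Na+ should be the smaller of the two. No other neighbouring pair contradicts the periodic trends, so Na+ is the ion listed too early.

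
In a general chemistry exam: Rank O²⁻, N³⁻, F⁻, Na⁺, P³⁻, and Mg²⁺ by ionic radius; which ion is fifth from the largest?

Work out protons and electrons: Mg²⁺: 10 e⁻, Z=12, Na⁺: 10 e⁻, Z=11, F⁻: 10 e⁻, Z=9, O²⁻: 10 e⁻, Z=8, N³⁻: 10 e⁻, Z=7, P³⁻: 18 e⁻, Z=15. Mg²⁺ < Na⁺ (isoelectronic, higher Z=12 is smaller); Na⁺ < F⁻ (isoelectronic, higher Z=11 is smaller); F⁻ < O²⁻ (isoelectronic, higher Z=9 is smaller); O²⁻ < N³⁻ (both 10 e⁻, Z=8>7); N³⁻ < P³⁻ (same group, period 2 vs 3).
Ordering: Mg²⁺ < Na⁺ < F⁻ < O²⁻ < N³⁻ < P³⁻. The fifth largest is Na⁺.

Na⁺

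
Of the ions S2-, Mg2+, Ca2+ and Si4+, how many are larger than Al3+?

3

Tabulating Z and e⁻: Si4+ (Z=14, 10 e⁻), Al3+ (Z=13, 10 e⁻), Mg2+ (Z=12, 10 e⁻), Ca2+ (Z=20, 18 e⁻), S2- (Z=16, 18 e⁻). Si4+ < Al3+ (isoelectronic, higher Z=14 is smaller); Al3+ < Mg2+ (isoelectronic, higher Z=13 is smaller); Mg2+ < Ca2+ (same group, 1 shell fewer); Ca2+ < S2- (isoelectronic, higher Z=20 is smaller).
Overall: Si4+ < Al3+ < Mg2+ < Ca2+ < S2-. Al3+ has 1 below it and 3 above. That's 3.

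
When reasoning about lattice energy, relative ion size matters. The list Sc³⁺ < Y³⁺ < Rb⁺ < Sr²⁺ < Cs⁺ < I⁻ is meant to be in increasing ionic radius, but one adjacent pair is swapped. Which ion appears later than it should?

Sr²⁺

Check each adjacent pair. Rb⁺ and Sr²⁺ are reversed: both have 36 electrons but Z(Sr)=38 > Z(Rb)=37, so Sr²⁺ should be the smaller of the two. No other neighbouring pair contradicts the periodic trends, so Sr²⁺ is the ion listed too late.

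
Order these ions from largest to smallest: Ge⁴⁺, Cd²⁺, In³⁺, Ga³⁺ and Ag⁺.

Tabulating Z and e⁻: Ge⁴⁺ has 28 e⁻ (Z=32), Ga³⁺ has 28 e⁻ (Z=31), In³⁺ has 46 e⁻ (Z=49), Cd²⁺ has 46 e⁻ (Z=48), Ag⁺ has 46 e⁻ (Z=47). Ge⁴⁺ < Ga³⁺ (isoelectronic, higher Z=32 is smaller); Ga³⁺ < In³⁺ (same group, 1 shell fewer); In³⁺ < Cd²⁺ (isoelectronic, higher Z=49 is smaller); Cd²⁺ < Ag⁺ (isoelectronic, higher Z=48 is smaller).

Ag⁺ > Cd²⁺ > In³⁺ > Ga³⁺ > Ge⁴⁺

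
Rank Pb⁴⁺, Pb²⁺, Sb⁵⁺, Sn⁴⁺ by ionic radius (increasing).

Tabulating Z and e⁻: Sb⁵⁺: 46 e⁻, Z=51, Sn⁴⁺: 46 e⁻, Z=50, Pb⁴⁺: 78 e⁻, Z=82, Pb²⁺: 80 e⁻, Z=82. Sb⁵⁺ < Sn⁴⁺ (isoelectronic, higher Z=51 is smaller); Sn⁴⁺ < Pb⁴⁺ (same group, 1 shell fewer); Pb⁴⁺ < Pb²⁺ (higher charge on the same element).

Sb⁵⁺ < Sn⁴⁺ < Pb⁴⁺ < Pb²⁺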